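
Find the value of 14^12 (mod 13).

Step 1: Compute 14^12 mod 13 step by step, reducing modulo 13 at each step.
  14^1 mod 13 = 1
  14^2 mod 13 = (1 * 14) mod 13 = 1
  14^3 mod 13 = (1 * 14) mod 13 = 1
  14^4 mod 13 = (1 * 14) mod 13 = 1
  14^5 mod 13 = (1 * 14) mod 13 = 1
  14^6 mod 13 = (1 * 14) mod 13 = 1
  14^7 mod 13 = (1 * 14) mod 13 = 1
  14^8 mod 13 = (1 * 14) mod 13 = 1
  14^9 mod 13 = (1 * 14) mod 13 = 1
  14^10 mod 13 = (1 * 14) mod 13 = 1
  14^11 mod 13 = (1 * 14) mod 13 = 1
  14^12 mod 13 = (1 * 14) mod 13 = 1
Step 2: Result = 1.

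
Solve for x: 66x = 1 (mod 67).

Step 1: We need x such that 66 * x = 1 (mod 67).
Step 2: Using the extended Euclidean algorithm or trial:
  66 * 66 = 4356 = 65 * 67 + 1.
Step 3: Since 4356 mod 67 = 1, the inverse is x = 66.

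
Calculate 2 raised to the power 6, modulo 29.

Step 1: Compute 2^6 mod 29 step by step, reducing modulo 29 at each step.
  2^1 mod 29 = 2
  2^2 mod 29 = (2 * 2) mod 29 = 4
  2^3 mod 29 = (4 * 2) mod 29 = 8
  2^4 mod 29 = (8 * 2) mod 29 = 16
  2^5 mod 29 = (16 * 2) mod 29 = 3
  2^6 mod 29 = (3 * 2) mod 29 = 6
Step 2: Result = 6.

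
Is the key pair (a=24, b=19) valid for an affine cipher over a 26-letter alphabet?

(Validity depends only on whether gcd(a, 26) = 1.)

Step 1: Compute gcd(24, 26).
Step 2: gcd(24, 26) = 2.
Since gcd = 2 != 1, 24 shares a common factor with 26, so it cannot be used.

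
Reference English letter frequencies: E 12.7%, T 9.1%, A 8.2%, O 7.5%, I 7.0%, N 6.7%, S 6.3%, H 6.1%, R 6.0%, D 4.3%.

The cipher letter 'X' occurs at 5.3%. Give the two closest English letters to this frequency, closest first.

Step 1: Observed frequency of 'X' is 5.3%.
Step 2: Compute distances to each reference frequency and sort:
  R (6.0%): difference = 0.7% <-- BEST
  H (6.1%): difference = 0.8% <-- RUNNER-UP
  S (6.3%): difference = 1.0%
  D (4.3%): difference = 1.0%
  N (6.7%): difference = 1.4%
Step 3: Most likely is 'R' (6.0%, diff 0.7%); second most likely is 'H' (6.1%, diff 0.8%).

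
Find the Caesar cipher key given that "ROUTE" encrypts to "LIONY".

Step 1: Compare first letters: R (position 17) -> L (position 11).
Step 2: Shift = (11 - 17) mod 26 = 20.
The shift value is 20.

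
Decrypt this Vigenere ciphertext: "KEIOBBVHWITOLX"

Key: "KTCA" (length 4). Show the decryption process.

Step 1: Key 'KTCA' has length 4. Extended key: KTCAKTCAKTCAKT
Step 2: Decrypt each position:
  K(10) - K(10) = 0 = A
  E(4) - T(19) = 11 = L
  I(8) - C(2) = 6 = G
  O(14) - A(0) = 14 = O
  B(1) - K(10) = 17 = R
  B(1) - T(19) = 8 = I
  V(21) - C(2) = 19 = T
  H(7) - A(0) = 7 = H
  W(22) - K(10) = 12 = M
  I(8) - T(19) = 15 = P
  T(19) - C(2) = 17 = R
  O(14) - A(0) = 14 = O
  L(11) - K(10) = 1 = B
  X(23) - T(19) = 4 = E
Plaintext: ALGORITHMPROBE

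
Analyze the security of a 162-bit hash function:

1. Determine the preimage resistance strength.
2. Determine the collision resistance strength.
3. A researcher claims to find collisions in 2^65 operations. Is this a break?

Step 1: Preimage resistance requires brute-force of 2^162 operations.
Step 2: Collision resistance (birthday bound) = 2^(162/2) = 2^81.
Step 3: The claimed attack costs 2^65 operations.
Step 4: Since 2^65 < 2^81, the claimed attack beats the generic birthday bound, so collision resistance is broken.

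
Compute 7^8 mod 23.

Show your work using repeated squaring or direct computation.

Step 1: Compute 7^8 mod 23 step by step, reducing modulo 23 at each step.
  7^1 mod 23 = 7
  7^2 mod 23 = (7 * 7) mod 23 = 3
  7^3 mod 23 = (3 * 7) mod 23 = 21
  7^4 mod 23 = (21 * 7) mod 23 = 9
  7^5 mod 23 = (9 * 7) mod 23 = 17
  7^6 mod 23 = (17 * 7) mod 23 = 4
  7^7 mod 23 = (4 * 7) mod 23 = 5
  7^8 mod 23 = (5 * 7) mod 23 = 12
Step 2: Result = 12.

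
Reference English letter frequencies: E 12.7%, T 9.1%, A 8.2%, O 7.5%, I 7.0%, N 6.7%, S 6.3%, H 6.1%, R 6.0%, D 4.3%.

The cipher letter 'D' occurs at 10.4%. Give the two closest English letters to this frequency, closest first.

Step 1: Observed frequency of 'D' is 10.4%.
Step 2: Compute distances to each reference frequency and sort:
  T (9.1%): difference = 1.3% <-- BEST
  A (8.2%): difference = 2.2% <-- RUNNER-UP
  E (12.7%): difference = 2.3%
  O (7.5%): difference = 2.9%
  I (7.0%): difference = 3.4%
Step 3: Most likely is 'T' (9.1%, diff 1.3%); second most likely is 'A' (8.2%, diff 2.2%).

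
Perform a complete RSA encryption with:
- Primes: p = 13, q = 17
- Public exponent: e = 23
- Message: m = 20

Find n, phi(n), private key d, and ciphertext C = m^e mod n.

Step 1: n = 13 * 17 = 221.
Step 2: phi(n) = (13-1)(17-1) = 12 * 16 = 192.
Step 3: Find d = 23^(-1) mod 192 = 167.
  Verify: 23 * 167 = 3841 = 1 (mod 192).
Step 4: C = 20^23 mod 221 = 28.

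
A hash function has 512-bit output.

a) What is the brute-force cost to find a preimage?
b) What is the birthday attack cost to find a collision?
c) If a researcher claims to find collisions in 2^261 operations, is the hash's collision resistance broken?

Step 1: Preimage resistance requires brute-force of 2^512 operations.
Step 2: Collision resistance (birthday bound) = 2^(512/2) = 2^256.
Step 3: The claimed attack costs 2^261 operations.
Step 4: Since 2^261 >= 2^256, the claimed attack is no faster than the generic birthday attack, so this does not break collision resistance.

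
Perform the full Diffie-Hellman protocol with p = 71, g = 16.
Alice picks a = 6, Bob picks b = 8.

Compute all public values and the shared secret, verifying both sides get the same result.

Step 1: A = g^a mod p = 16^6 mod 71 = 58.
Step 2: B = g^b mod p = 16^8 mod 71 = 9.
Step 3: Alice computes s = B^a mod p = 9^6 mod 71 = 6.
Step 4: Bob computes s = A^b mod p = 58^8 mod 71 = 6.
Both sides agree: shared secret = 6.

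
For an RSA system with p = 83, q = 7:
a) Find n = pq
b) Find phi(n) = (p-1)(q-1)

Step 1: n = p * q = 83 * 7 = 581.
Step 2: phi(n) = (p-1)(q-1) = 82 * 6 = 492.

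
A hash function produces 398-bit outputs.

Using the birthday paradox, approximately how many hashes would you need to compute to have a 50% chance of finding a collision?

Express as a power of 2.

Step 1: The birthday paradox gives collision probability ~50% after sqrt(2^n) = 2^(n/2) hashes.
Step 2: For 398-bit output: 2^(398/2) = 2^199.
Step 3: Approximately 2^199 hash computations needed.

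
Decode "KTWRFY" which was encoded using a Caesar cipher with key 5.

Step 1: Reverse the shift by subtracting 5 from each letter position.
  K (position 10) -> position (10-5) mod 26 = 5 -> F
  T (position 19) -> position (19-5) mod 26 = 14 -> O
  W (position 22) -> position (22-5) mod 26 = 17 -> R
  R (position 17) -> position (17-5) mod 26 = 12 -> M
  F (position 5) -> position (5-5) mod 26 = 0 -> A
  Y (position 24) -> position (24-5) mod 26 = 19 -> T
Decrypted message: FORMAT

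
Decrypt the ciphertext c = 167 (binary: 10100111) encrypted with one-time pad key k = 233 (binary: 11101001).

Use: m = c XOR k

Step 1: XOR ciphertext with key:
  Ciphertext: 10100111
  Key:        11101001
  XOR:        01001110
Step 2: Plaintext = 01001110 = 78 in decimal.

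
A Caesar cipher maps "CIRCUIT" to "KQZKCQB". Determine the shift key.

Step 1: Compare first letters: C (position 2) -> K (position 10).
Step 2: Shift = (10 - 2) mod 26 = 8.
The shift value is 8.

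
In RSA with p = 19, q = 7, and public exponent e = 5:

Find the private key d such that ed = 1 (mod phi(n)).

Step 1: n = 19 * 7 = 133.
Step 2: phi(n) = 18 * 6 = 108.
Step 3: Find d such that 5 * d = 1 (mod 108).
Step 4: d = 5^(-1) mod 108 = 65.
Verification: 5 * 65 = 325 = 3 * 108 + 1.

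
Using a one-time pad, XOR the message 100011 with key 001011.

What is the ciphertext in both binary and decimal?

Step 1: Write out the XOR operation bit by bit:
  Message: 100011
  Key:     001011
  XOR:     101000
Step 2: Convert to decimal: 101000 = 40.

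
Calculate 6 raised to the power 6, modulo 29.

Step 1: Compute 6^6 mod 29 step by step, reducing modulo 29 at each step.
  6^1 mod 29 = 6
  6^2 mod 29 = (6 * 6) mod 29 = 7
  6^3 mod 29 = (7 * 6) mod 29 = 13
  6^4 mod 29 = (13 * 6) mod 29 = 20
  6^5 mod 29 = (20 * 6) mod 29 = 4
  6^6 mod 29 = (4 * 6) mod 29 = 24
Step 2: Result = 24.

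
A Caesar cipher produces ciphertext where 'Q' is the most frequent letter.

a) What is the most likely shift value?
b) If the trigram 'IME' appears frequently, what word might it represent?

Step 1: In English, 'E' is the most frequent letter (12.7%).
Step 2: The most frequent ciphertext letter is 'Q' (position 16).
Step 3: Shift = (16 - 4) mod 26 = 12.
Step 4: Decrypt 'IME' by shifting back 12:
  I -> W
  M -> A
  E -> S
Step 5: 'IME' decrypts to 'WAS'.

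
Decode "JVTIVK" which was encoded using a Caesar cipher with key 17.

Step 1: Reverse the shift by subtracting 17 from each letter position.
  J (position 9) -> position (9-17) mod 26 = 18 -> S
  V (position 21) -> position (21-17) mod 26 = 4 -> E
  T (position 19) -> position (19-17) mod 26 = 2 -> C
  I (position 8) -> position (8-17) mod 26 = 17 -> R
  V (position 21) -> position (21-17) mod 26 = 4 -> E
  K (position 10) -> position (10-17) mod 26 = 19 -> T
Decrypted message: SECRET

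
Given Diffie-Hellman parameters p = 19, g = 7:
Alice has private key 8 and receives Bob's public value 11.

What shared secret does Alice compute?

Step 1: s = B^a mod p = 11^8 mod 19.
  11^1 mod 19 = 11
  11^2 mod 19 = (11 * 11) mod 19 = 7
  11^3 mod 19 = (7 * 11) mod 19 = 1
  11^4 mod 19 = (1 * 11) mod 19 = 11
  11^5 mod 19 = (11 * 11) mod 19 = 7
  11^6 mod 19 = (7 * 11) mod 19 = 1
  11^7 mod 19 = (1 * 11) mod 19 = 11
  11^8 mod 19 = (11 * 11) mod 19 = 7
Result: shared secret = 7.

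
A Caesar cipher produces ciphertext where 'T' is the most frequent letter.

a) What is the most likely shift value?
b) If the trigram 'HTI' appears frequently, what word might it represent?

Step 1: In English, 'E' is the most frequent letter (12.7%).
Step 2: The most frequent ciphertext letter is 'T' (position 19).
Step 3: Shift = (19 - 4) mod 26 = 15.
Step 4: Decrypt 'HTI' by shifting back 15:
  H -> S
  T -> E
  I -> T
Step 5: 'HTI' decrypts to 'SET'.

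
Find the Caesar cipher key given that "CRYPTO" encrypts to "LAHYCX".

Step 1: Compare first letters: C (position 2) -> L (position 11).
Step 2: Shift = (11 - 2) mod 26 = 9.
The shift value is 9.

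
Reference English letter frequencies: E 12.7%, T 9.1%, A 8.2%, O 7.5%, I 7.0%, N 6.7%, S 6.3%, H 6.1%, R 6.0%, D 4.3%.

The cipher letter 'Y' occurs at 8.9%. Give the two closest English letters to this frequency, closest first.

Step 1: Observed frequency of 'Y' is 8.9%.
Step 2: Compute distances to each reference frequency and sort:
  T (9.1%): difference = 0.2% <-- BEST
  A (8.2%): difference = 0.7% <-- RUNNER-UP
  O (7.5%): difference = 1.4%
  I (7.0%): difference = 1.9%
  N (6.7%): difference = 2.2%
Step 3: Most likely is 'T' (9.1%, diff 0.2%); second most likely is 'A' (8.2%, diff 0.7%).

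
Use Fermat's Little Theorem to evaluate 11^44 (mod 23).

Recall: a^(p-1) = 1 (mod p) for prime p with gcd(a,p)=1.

Step 1: Since 23 is prime, by Fermat's Little Theorem: 11^22 = 1 (mod 23).
Step 2: Reduce exponent: 44 mod 22 = 0.
Step 3: So 11^44 = 11^0 (mod 23).
Step 4: 11^0 mod 23 = 1.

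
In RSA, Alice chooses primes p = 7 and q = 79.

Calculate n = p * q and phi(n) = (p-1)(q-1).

Step 1: n = p * q = 7 * 79 = 553.
Step 2: phi(n) = (p-1)(q-1) = 6 * 78 = 468.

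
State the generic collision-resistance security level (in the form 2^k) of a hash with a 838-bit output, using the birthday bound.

Step 1: The birthday paradox gives collision probability ~50% after sqrt(2^n) = 2^(n/2) hashes.
Step 2: For 838-bit output: 2^(838/2) = 2^419.
Step 3: Approximately 2^419 hash computations needed.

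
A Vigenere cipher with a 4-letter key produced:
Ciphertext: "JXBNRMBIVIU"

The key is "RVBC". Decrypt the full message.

Step 1: Key 'RVBC' has length 4. Extended key: RVBCRVBCRVB
Step 2: Decrypt each position:
  J(9) - R(17) = 18 = S
  X(23) - V(21) = 2 = C
  B(1) - B(1) = 0 = A
  N(13) - C(2) = 11 = L
  R(17) - R(17) = 0 = A
  M(12) - V(21) = 17 = R
  B(1) - B(1) = 0 = A
  I(8) - C(2) = 6 = G
  V(21) - R(17) = 4 = E
  I(8) - V(21) = 13 = N
  U(20) - B(1) = 19 = T
Plaintext: SCALARAGENT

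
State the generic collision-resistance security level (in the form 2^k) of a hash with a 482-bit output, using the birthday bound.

Step 1: The birthday paradox gives collision probability ~50% after sqrt(2^n) = 2^(n/2) hashes.
Step 2: For 482-bit output: 2^(482/2) = 2^241.
Step 3: Approximately 2^241 hash computations needed.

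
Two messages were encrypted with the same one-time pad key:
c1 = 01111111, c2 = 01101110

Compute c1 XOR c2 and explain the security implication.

Step 1: c1 XOR c2 = (m1 XOR k) XOR (m2 XOR k).
Step 2: By XOR associativity/commutativity: = m1 XOR m2 XOR k XOR k = m1 XOR m2.
Step 3: 01111111 XOR 01101110 = 00010001 = 17.
Step 4: The key cancels out! An attacker learns m1 XOR m2 = 17, revealing the relationship between plaintexts.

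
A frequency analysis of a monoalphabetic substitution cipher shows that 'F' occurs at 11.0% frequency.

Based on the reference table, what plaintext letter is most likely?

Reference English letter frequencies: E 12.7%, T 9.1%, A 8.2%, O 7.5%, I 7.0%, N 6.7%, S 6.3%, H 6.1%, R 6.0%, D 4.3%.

Step 1: The observed frequency is 11.0%.
Step 2: Compare with English frequencies:
  E: 12.7% (difference: 1.7%) <-- closest
  T: 9.1% (difference: 1.9%)
  A: 8.2% (difference: 2.8%)
  O: 7.5% (difference: 3.5%)
  I: 7.0% (difference: 4.0%)
  N: 6.7% (difference: 4.3%)
  S: 6.3% (difference: 4.7%)
  H: 6.1% (difference: 4.9%)
  R: 6.0% (difference: 5.0%)
  D: 4.3% (difference: 6.7%)
Step 3: 'F' most likely represents 'E' (frequency 12.7%).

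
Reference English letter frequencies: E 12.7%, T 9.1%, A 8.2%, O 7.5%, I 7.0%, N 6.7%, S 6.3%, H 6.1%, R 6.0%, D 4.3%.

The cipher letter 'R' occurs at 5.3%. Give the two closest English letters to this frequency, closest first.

Step 1: Observed frequency of 'R' is 5.3%.
Step 2: Compute distances to each reference frequency and sort:
  R (6.0%): difference = 0.7% <-- BEST
  H (6.1%): difference = 0.8% <-- RUNNER-UP
  S (6.3%): difference = 1.0%
  D (4.3%): difference = 1.0%
  N (6.7%): difference = 1.4%
Step 3: Most likely is 'R' (6.0%, diff 0.7%); second most likely is 'H' (6.1%, diff 0.8%).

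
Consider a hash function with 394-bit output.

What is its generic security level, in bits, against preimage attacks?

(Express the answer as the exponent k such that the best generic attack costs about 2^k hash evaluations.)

Step 1: The hash has a 394-bit output.
Step 2: Preimage resistance means: given a digest h(x), it should be infeasible to find any input that hashes to it.
With a 394-bit output there are 2^394 possible digests, so a generic brute-force preimage search costs about 2^394 evaluations.
Step 3: Security level = 394 bits.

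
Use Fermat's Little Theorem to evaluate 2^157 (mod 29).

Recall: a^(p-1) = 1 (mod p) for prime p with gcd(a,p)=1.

Step 1: Since 29 is prime, by Fermat's Little Theorem: 2^28 = 1 (mod 29).
Step 2: Reduce exponent: 157 mod 28 = 17.
Step 3: So 2^157 = 2^17 (mod 29).
Step 4: 2^17 mod 29 = 21.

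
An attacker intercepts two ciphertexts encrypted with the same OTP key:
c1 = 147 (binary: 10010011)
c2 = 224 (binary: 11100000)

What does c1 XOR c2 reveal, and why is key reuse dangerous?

Step 1: c1 XOR c2 = (m1 XOR k) XOR (m2 XOR k).
Step 2: By XOR associativity/commutativity: = m1 XOR m2 XOR k XOR k = m1 XOR m2.
Step 3: 10010011 XOR 11100000 = 01110011 = 115.
Step 4: The key cancels out! An attacker learns m1 XOR m2 = 115, revealing the relationship between plaintexts.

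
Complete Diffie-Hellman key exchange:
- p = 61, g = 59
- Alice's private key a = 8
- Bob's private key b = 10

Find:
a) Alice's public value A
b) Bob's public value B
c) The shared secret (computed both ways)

Step 1: A = g^a mod p = 59^8 mod 61 = 12.
Step 2: B = g^b mod p = 59^10 mod 61 = 48.
Step 3: Alice computes s = B^a mod p = 48^8 mod 61 = 47.
Step 4: Bob computes s = A^b mod p = 12^10 mod 61 = 47.
Both sides agree: shared secret = 47.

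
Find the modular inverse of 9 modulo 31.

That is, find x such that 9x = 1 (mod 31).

Step 1: We need x such that 9 * x = 1 (mod 31).
Step 2: Using the extended Euclidean algorithm or trial:
  9 * 7 = 63 = 2 * 31 + 1.
Step 3: Since 63 mod 31 = 1, the inverse is x = 7.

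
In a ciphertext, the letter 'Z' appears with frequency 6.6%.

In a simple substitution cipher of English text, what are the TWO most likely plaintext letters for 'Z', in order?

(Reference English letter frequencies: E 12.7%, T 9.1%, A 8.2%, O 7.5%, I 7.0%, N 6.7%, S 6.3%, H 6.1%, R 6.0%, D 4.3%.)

Step 1: Observed frequency of 'Z' is 6.6%.
Step 2: Compute distances to each reference frequency and sort:
  N (6.7%): difference = 0.1% <-- BEST
  S (6.3%): difference = 0.3% <-- RUNNER-UP
  I (7.0%): difference = 0.4%
  H (6.1%): difference = 0.5%
  R (6.0%): difference = 0.6%
Step 3: Most likely is 'N' (6.7%, diff 0.1%); second most likely is 'S' (6.3%, diff 0.3%).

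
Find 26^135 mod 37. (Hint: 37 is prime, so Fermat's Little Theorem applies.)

Step 1: Since 37 is prime, by Fermat's Little Theorem: 26^36 = 1 (mod 37).
Step 2: Reduce exponent: 135 mod 36 = 27.
Step 3: So 26^135 = 26^27 (mod 37).
Step 4: 26^27 mod 37 = 1.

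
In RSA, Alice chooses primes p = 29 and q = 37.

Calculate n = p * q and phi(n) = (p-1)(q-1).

Step 1: n = p * q = 29 * 37 = 1073.
Step 2: phi(n) = (p-1)(q-1) = 28 * 36 = 1008.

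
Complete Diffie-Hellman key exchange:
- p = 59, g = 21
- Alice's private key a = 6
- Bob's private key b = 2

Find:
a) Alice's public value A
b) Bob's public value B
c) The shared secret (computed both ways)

Step 1: A = g^a mod p = 21^6 mod 59 = 4.
Step 2: B = g^b mod p = 21^2 mod 59 = 28.
Step 3: Alice computes s = B^a mod p = 28^6 mod 59 = 16.
Step 4: Bob computes s = A^b mod p = 4^2 mod 59 = 16.
Both sides agree: shared secret = 16.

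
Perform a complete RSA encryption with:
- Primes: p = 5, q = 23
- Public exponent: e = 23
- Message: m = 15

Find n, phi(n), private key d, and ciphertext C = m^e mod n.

Step 1: n = 5 * 23 = 115.
Step 2: phi(n) = (5-1)(23-1) = 4 * 22 = 88.
Step 3: Find d = 23^(-1) mod 88 = 23.
  Verify: 23 * 23 = 529 = 1 (mod 88).
Step 4: C = 15^23 mod 115 = 15.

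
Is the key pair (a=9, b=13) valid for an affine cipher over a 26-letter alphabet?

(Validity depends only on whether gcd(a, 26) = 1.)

Step 1: Compute gcd(9, 26).
Step 2: gcd(9, 26) = 1.
Since gcd = 1, 9 is coprime with 26, so it is a valid key.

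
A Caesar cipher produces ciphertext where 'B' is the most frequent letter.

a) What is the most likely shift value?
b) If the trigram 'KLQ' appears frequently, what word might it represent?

Step 1: In English, 'E' is the most frequent letter (12.7%).
Step 2: The most frequent ciphertext letter is 'B' (position 1).
Step 3: Shift = (1 - 4) mod 26 = 23.
Step 4: Decrypt 'KLQ' by shifting back 23:
  K -> N
  L -> O
  Q -> T
Step 5: 'KLQ' decrypts to 'NOT'.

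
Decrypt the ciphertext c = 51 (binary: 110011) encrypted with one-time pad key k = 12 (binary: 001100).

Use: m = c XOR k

Step 1: XOR ciphertext with key:
  Ciphertext: 110011
  Key:        001100
  XOR:        111111
Step 2: Plaintext = 111111 = 63 in decimal.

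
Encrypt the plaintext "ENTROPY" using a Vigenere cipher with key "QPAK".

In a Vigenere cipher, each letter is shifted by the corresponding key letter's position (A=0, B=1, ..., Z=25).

Step 1: Repeat key to match plaintext length:
  Plaintext: ENTROPY
  Key:       QPAKQPA
Step 2: Encrypt each letter:
  E(4) + Q(16) = (4+16) mod 26 = 20 = U
  N(13) + P(15) = (13+15) mod 26 = 2 = C
  T(19) + A(0) = (19+0) mod 26 = 19 = T
  R(17) + K(10) = (17+10) mod 26 = 1 = B
  O(14) + Q(16) = (14+16) mod 26 = 4 = E
  P(15) + P(15) = (15+15) mod 26 = 4 = E
  Y(24) + A(0) = (24+0) mod 26 = 24 = Y
Ciphertext: UCTBEEY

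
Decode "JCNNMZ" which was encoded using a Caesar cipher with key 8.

Step 1: Reverse the shift by subtracting 8 from each letter position.
  J (position 9) -> position (9-8) mod 26 = 1 -> B
  C (position 2) -> position (2-8) mod 26 = 20 -> U
  N (position 13) -> position (13-8) mod 26 = 5 -> F
  N (position 13) -> position (13-8) mod 26 = 5 -> F
  M (position 12) -> position (12-8) mod 26 = 4 -> E
  Z (position 25) -> position (25-8) mod 26 = 17 -> R
Decrypted message: BUFFER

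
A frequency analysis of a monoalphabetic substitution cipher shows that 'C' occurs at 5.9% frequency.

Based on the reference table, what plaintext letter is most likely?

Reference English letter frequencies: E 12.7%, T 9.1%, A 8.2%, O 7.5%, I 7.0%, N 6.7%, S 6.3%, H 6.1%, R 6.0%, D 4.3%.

Step 1: The observed frequency is 5.9%.
Step 2: Compare with English frequencies:
  E: 12.7% (difference: 6.8%)
  T: 9.1% (difference: 3.2%)
  A: 8.2% (difference: 2.3%)
  O: 7.5% (difference: 1.6%)
  I: 7.0% (difference: 1.1%)
  N: 6.7% (difference: 0.8%)
  S: 6.3% (difference: 0.4%)
  H: 6.1% (difference: 0.2%)
  R: 6.0% (difference: 0.1%) <-- closest
  D: 4.3% (difference: 1.6%)
Step 3: 'C' most likely represents 'R' (frequency 6.0%).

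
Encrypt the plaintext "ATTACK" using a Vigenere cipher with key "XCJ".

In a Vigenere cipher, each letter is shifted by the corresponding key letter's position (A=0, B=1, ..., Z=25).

Step 1: Repeat key to match plaintext length:
  Plaintext: ATTACK
  Key:       XCJXCJ
Step 2: Encrypt each letter:
  A(0) + X(23) = (0+23) mod 26 = 23 = X
  T(19) + C(2) = (19+2) mod 26 = 21 = V
  T(19) + J(9) = (19+9) mod 26 = 2 = C
  A(0) + X(23) = (0+23) mod 26 = 23 = X
  C(2) + C(2) = (2+2) mod 26 = 4 = E
  K(10) + J(9) = (10+9) mod 26 = 19 = T
Ciphertext: XVCXET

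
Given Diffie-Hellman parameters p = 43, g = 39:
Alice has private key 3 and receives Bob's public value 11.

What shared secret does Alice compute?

Step 1: s = B^a mod p = 11^3 mod 43.
  11^1 mod 43 = 11
  11^2 mod 43 = (11 * 11) mod 43 = 35
  11^3 mod 43 = (35 * 11) mod 43 = 41
Result: shared secret = 41.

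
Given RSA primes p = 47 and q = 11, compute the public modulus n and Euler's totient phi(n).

Step 1: n = p * q = 47 * 11 = 517.
Step 2: phi(n) = (p-1)(q-1) = 46 * 10 = 460.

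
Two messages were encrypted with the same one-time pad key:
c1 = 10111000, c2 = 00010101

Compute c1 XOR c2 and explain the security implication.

Step 1: c1 XOR c2 = (m1 XOR k) XOR (m2 XOR k).
Step 2: By XOR associativity/commutativity: = m1 XOR m2 XOR k XOR k = m1 XOR m2.
Step 3: 10111000 XOR 00010101 = 10101101 = 173.
Step 4: The key cancels out! An attacker learns m1 XOR m2 = 173, revealing the relationship between plaintexts.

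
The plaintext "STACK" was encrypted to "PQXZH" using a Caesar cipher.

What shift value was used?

Step 1: Compare first letters: S (position 18) -> P (position 15).
Step 2: Shift = (15 - 18) mod 26 = 23.
The shift value is 23.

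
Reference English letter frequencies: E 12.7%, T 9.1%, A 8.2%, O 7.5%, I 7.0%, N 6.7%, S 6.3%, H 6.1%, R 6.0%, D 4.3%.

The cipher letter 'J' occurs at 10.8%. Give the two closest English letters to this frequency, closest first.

Step 1: Observed frequency of 'J' is 10.8%.
Step 2: Compute distances to each reference frequency and sort:
  T (9.1%): difference = 1.7% <-- BEST
  E (12.7%): difference = 1.9% <-- RUNNER-UP
  A (8.2%): difference = 2.6%
  O (7.5%): difference = 3.3%
  I (7.0%): difference = 3.8%
Step 3: Most likely is 'T' (9.1%, diff 1.7%); second most likely is 'E' (12.7%, diff 1.9%).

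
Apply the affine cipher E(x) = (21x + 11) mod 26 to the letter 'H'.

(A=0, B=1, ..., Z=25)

Step 1: Convert 'H' to number: x = 7.
Step 2: E(7) = (21 * 7 + 11) mod 26 = 158 mod 26 = 2.
Step 3: Convert 2 back to letter: C.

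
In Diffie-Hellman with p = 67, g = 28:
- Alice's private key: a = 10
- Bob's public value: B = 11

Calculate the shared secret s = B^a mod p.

Step 1: s = B^a mod p = 11^10 mod 67.
  11^1 mod 67 = 11
  11^2 mod 67 = (11 * 11) mod 67 = 54
  11^3 mod 67 = (54 * 11) mod 67 = 58
  11^4 mod 67 = (58 * 11) mod 67 = 35
  11^5 mod 67 = (35 * 11) mod 67 = 50
  11^6 mod 67 = (50 * 11) mod 67 = 14
  11^7 mod 67 = (14 * 11) mod 67 = 20
  11^8 mod 67 = (20 * 11) mod 67 = 19
  11^9 mod 67 = (19 * 11) mod 67 = 8
  11^10 mod 67 = (8 * 11) mod 67 = 21
Result: shared secret = 21.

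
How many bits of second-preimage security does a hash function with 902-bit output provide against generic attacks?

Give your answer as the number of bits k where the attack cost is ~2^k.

Step 1: The hash has a 902-bit output.
Step 2: Second-preimage resistance means: given a specific input x, it should be infeasible to find a different y with h(y) = h(x).
With a 902-bit output, a generic search for a second preimage costs about 2^902 evaluations (each trial matches the fixed target with probability 2^-902).
Step 3: Security level = 902 bits.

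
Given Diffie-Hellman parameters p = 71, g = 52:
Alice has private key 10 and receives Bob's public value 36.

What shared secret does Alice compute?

Step 1: s = B^a mod p = 36^10 mod 71.
  36^1 mod 71 = 36
  36^2 mod 71 = (36 * 36) mod 71 = 18
  36^3 mod 71 = (18 * 36) mod 71 = 9
  36^4 mod 71 = (9 * 36) mod 71 = 40
  36^5 mod 71 = (40 * 36) mod 71 = 20
  36^6 mod 71 = (20 * 36) mod 71 = 10
  36^7 mod 71 = (10 * 36) mod 71 = 5
  36^8 mod 71 = (5 * 36) mod 71 = 38
  36^9 mod 71 = (38 * 36) mod 71 = 19
  36^10 mod 71 = (19 * 36) mod 71 = 45
Result: shared secret = 45.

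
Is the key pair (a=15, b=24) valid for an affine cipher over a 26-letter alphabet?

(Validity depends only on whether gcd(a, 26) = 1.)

Step 1: Compute gcd(15, 26).
Step 2: gcd(15, 26) = 1.
Since gcd = 1, 15 is coprime with 26, so it is a valid key.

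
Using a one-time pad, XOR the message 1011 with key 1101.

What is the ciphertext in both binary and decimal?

Step 1: Write out the XOR operation bit by bit:
  Message: 1011
  Key:     1101
  XOR:     0110
Step 2: Convert to decimal: 0110 = 6.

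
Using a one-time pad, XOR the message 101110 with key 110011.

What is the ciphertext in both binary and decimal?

Step 1: Write out the XOR operation bit by bit:
  Message: 101110
  Key:     110011
  XOR:     011101
Step 2: Convert to decimal: 011101 = 29.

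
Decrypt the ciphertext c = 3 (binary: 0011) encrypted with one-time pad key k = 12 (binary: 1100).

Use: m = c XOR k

Step 1: XOR ciphertext with key:
  Ciphertext: 0011
  Key:        1100
  XOR:        1111
Step 2: Plaintext = 1111 = 15 in decimal.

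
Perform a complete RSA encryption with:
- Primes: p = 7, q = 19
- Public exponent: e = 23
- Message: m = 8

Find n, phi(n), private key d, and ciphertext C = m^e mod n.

Step 1: n = 7 * 19 = 133.
Step 2: phi(n) = (7-1)(19-1) = 6 * 18 = 108.
Step 3: Find d = 23^(-1) mod 108 = 47.
  Verify: 23 * 47 = 1081 = 1 (mod 108).
Step 4: C = 8^23 mod 133 = 50.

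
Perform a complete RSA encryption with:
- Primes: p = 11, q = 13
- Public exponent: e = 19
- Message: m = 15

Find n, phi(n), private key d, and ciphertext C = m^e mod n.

Step 1: n = 11 * 13 = 143.
Step 2: phi(n) = (11-1)(13-1) = 10 * 12 = 120.
Step 3: Find d = 19^(-1) mod 120 = 19.
  Verify: 19 * 19 = 361 = 1 (mod 120).
Step 4: C = 15^19 mod 143 = 102.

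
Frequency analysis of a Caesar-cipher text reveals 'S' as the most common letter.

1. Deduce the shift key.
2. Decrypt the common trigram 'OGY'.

Step 1: In English, 'E' is the most frequent letter (12.7%).
Step 2: The most frequent ciphertext letter is 'S' (position 18).
Step 3: Shift = (18 - 4) mod 26 = 14.
Step 4: Decrypt 'OGY' by shifting back 14:
  O -> A
  G -> S
  Y -> K
Step 5: 'OGY' decrypts to 'ASK'.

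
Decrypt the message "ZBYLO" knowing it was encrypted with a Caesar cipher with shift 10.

Step 1: Reverse the shift by subtracting 10 from each letter position.
  Z (position 25) -> position (25-10) mod 26 = 15 -> P
  B (position 1) -> position (1-10) mod 26 = 17 -> R
  Y (position 24) -> position (24-10) mod 26 = 14 -> O
  L (position 11) -> position (11-10) mod 26 = 1 -> B
  O (position 14) -> position (14-10) mod 26 = 4 -> E
Decrypted message: PROBE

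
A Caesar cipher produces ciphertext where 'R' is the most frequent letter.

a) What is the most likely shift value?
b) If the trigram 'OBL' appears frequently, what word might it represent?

Step 1: In English, 'E' is the most frequent letter (12.7%).
Step 2: The most frequent ciphertext letter is 'R' (position 17).
Step 3: Shift = (17 - 4) mod 26 = 13.
Step 4: Decrypt 'OBL' by shifting back 13:
  O -> B
  B -> O
  L -> Y
Step 5: 'OBL' decrypts to 'BOY'.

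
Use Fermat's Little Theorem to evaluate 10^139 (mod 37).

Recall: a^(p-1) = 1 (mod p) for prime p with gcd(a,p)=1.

Step 1: Since 37 is prime, by Fermat's Little Theorem: 10^36 = 1 (mod 37).
Step 2: Reduce exponent: 139 mod 36 = 31.
Step 3: So 10^139 = 10^31 (mod 37).
Step 4: 10^31 mod 37 = 10.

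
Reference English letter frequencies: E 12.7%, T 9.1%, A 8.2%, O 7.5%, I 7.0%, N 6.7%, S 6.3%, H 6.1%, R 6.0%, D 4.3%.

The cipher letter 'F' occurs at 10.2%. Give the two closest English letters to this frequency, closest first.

Step 1: Observed frequency of 'F' is 10.2%.
Step 2: Compute distances to each reference frequency and sort:
  T (9.1%): difference = 1.1% <-- BEST
  A (8.2%): difference = 2.0% <-- RUNNER-UP
  E (12.7%): difference = 2.5%
  O (7.5%): difference = 2.7%
  I (7.0%): difference = 3.2%
Step 3: Most likely is 'T' (9.1%, diff 1.1%); second most likely is 'A' (8.2%, diff 2.0%).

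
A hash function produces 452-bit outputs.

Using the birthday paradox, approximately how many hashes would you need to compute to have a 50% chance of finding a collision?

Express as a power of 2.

Step 1: The birthday paradox gives collision probability ~50% after sqrt(2^n) = 2^(n/2) hashes.
Step 2: For 452-bit output: 2^(452/2) = 2^226.
Step 3: Approximately 2^226 hash computations needed.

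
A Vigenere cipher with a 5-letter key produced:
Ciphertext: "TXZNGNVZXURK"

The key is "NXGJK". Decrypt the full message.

Step 1: Key 'NXGJK' has length 5. Extended key: NXGJKNXGJKNX
Step 2: Decrypt each position:
  T(19) - N(13) = 6 = G
  X(23) - X(23) = 0 = A
  Z(25) - G(6) = 19 = T
  N(13) - J(9) = 4 = E
  G(6) - K(10) = 22 = W
  N(13) - N(13) = 0 = A
  V(21) - X(23) = 24 = Y
  Z(25) - G(6) = 19 = T
  X(23) - J(9) = 14 = O
  U(20) - K(10) = 10 = K
  R(17) - N(13) = 4 = E
  K(10) - X(23) = 13 = N
Plaintext: GATEWAYTOKEN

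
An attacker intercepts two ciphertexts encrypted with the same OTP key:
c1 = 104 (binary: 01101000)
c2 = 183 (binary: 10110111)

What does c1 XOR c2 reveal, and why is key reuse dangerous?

Step 1: c1 XOR c2 = (m1 XOR k) XOR (m2 XOR k).
Step 2: By XOR associativity/commutativity: = m1 XOR m2 XOR k XOR k = m1 XOR m2.
Step 3: 01101000 XOR 10110111 = 11011111 = 223.
Step 4: The key cancels out! An attacker learns m1 XOR m2 = 223, revealing the relationship between plaintexts.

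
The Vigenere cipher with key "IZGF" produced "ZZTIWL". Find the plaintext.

Step 1: Extend key: IZGFIZ
Step 2: Decrypt each letter (c - k) mod 26:
  Z(25) - I(8) = (25-8) mod 26 = 17 = R
  Z(25) - Z(25) = (25-25) mod 26 = 0 = A
  T(19) - G(6) = (19-6) mod 26 = 13 = N
  I(8) - F(5) = (8-5) mod 26 = 3 = D
  W(22) - I(8) = (22-8) mod 26 = 14 = O
  L(11) - Z(25) = (11-25) mod 26 = 12 = M
Plaintext: RANDOM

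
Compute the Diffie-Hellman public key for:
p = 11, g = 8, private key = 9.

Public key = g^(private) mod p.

Step 1: A = g^a mod p = 8^9 mod 11.
  8^1 mod 11 = 8
  8^2 mod 11 = (8 * 8) mod 11 = 9
  8^3 mod 11 = (9 * 8) mod 11 = 6
  8^4 mod 11 = (6 * 8) mod 11 = 4
  8^5 mod 11 = (4 * 8) mod 11 = 10
  8^6 mod 11 = (10 * 8) mod 11 = 3
  8^7 mod 11 = (3 * 8) mod 11 = 2
  8^8 mod 11 = (2 * 8) mod 11 = 5
  8^9 mod 11 = (5 * 8) mod 11 = 7
Result: A = 7.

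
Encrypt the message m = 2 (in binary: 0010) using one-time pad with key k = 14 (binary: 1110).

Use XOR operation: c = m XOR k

Step 1: Write out the XOR operation bit by bit:
  Message: 0010
  Key:     1110
  XOR:     1100
Step 2: Convert to decimal: 1100 = 12.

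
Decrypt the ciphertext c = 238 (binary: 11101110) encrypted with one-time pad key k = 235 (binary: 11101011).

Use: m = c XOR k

Step 1: XOR ciphertext with key:
  Ciphertext: 11101110
  Key:        11101011
  XOR:        00000101
Step 2: Plaintext = 00000101 = 5 in decimal.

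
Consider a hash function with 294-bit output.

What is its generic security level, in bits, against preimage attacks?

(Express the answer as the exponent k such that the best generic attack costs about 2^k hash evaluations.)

Step 1: The hash has a 294-bit output.
Step 2: Preimage resistance means: given a digest h(x), it should be infeasible to find any input that hashes to it.
With a 294-bit output there are 2^294 possible digests, so a generic brute-force preimage search costs about 2^294 evaluations.
Step 3: Security level = 294 bits.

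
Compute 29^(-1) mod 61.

Step 1: We need x such that 29 * x = 1 (mod 61).
Step 2: Using the extended Euclidean algorithm or trial:
  29 * 40 = 1160 = 19 * 61 + 1.
Step 3: Since 1160 mod 61 = 1, the inverse is x = 40.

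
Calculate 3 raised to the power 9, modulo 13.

Step 1: Compute 3^9 mod 13 step by step, reducing modulo 13 at each step.
  3^1 mod 13 = 3
  3^2 mod 13 = (3 * 3) mod 13 = 9
  3^3 mod 13 = (9 * 3) mod 13 = 1
  3^4 mod 13 = (1 * 3) mod 13 = 3
  3^5 mod 13 = (3 * 3) mod 13 = 9
  3^6 mod 13 = (9 * 3) mod 13 = 1
  3^7 mod 13 = (1 * 3) mod 13 = 3
  3^8 mod 13 = (3 * 3) mod 13 = 9
  3^9 mod 13 = (9 * 3) mod 13 = 1
Step 2: Result = 1.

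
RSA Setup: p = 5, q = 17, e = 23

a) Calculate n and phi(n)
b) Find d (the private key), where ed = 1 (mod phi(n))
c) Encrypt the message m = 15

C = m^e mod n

Step 1: n = 5 * 17 = 85.
Step 2: phi(n) = (5-1)(17-1) = 4 * 16 = 64.
Step 3: Find d = 23^(-1) mod 64 = 39.
  Verify: 23 * 39 = 897 = 1 (mod 64).
Step 4: C = 15^23 mod 85 = 25.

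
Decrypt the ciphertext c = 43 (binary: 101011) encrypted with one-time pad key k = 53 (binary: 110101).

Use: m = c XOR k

Step 1: XOR ciphertext with key:
  Ciphertext: 101011
  Key:        110101
  XOR:        011110
Step 2: Plaintext = 011110 = 30 in decimal.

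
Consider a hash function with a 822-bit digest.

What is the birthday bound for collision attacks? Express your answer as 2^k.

Step 1: The birthday paradox gives collision probability ~50% after sqrt(2^n) = 2^(n/2) hashes.
Step 2: For 822-bit output: 2^(822/2) = 2^411.
Step 3: Approximately 2^411 hash computations needed.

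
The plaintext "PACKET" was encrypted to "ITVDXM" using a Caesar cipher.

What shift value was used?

Step 1: Compare first letters: P (position 15) -> I (position 8).
Step 2: Shift = (8 - 15) mod 26 = 19.
The shift value is 19.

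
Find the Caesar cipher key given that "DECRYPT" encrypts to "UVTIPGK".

Step 1: Compare first letters: D (position 3) -> U (position 20).
Step 2: Shift = (20 - 3) mod 26 = 17.
The shift value is 17.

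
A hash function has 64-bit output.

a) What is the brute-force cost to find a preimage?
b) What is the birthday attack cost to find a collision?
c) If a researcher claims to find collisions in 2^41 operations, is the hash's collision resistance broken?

Step 1: Preimage resistance requires brute-force of 2^64 operations.
Step 2: Collision resistance (birthday bound) = 2^(64/2) = 2^32.
Step 3: The claimed attack costs 2^41 operations.
Step 4: Since 2^41 >= 2^32, the claimed attack is no faster than the generic birthday attack, so this does not break collision resistance.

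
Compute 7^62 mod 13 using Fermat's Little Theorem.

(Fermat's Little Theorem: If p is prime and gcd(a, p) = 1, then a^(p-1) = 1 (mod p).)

Step 1: Since 13 is prime, by Fermat's Little Theorem: 7^12 = 1 (mod 13).
Step 2: Reduce exponent: 62 mod 12 = 2.
Step 3: So 7^62 = 7^2 (mod 13).
Step 4: 7^2 mod 13 = 10.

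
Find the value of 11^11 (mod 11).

Step 1: Compute 11^11 mod 11 step by step, reducing modulo 11 at each step.
  11^1 mod 11 = 0
  11^2 mod 11 = (0 * 11) mod 11 = 0
  11^3 mod 11 = (0 * 11) mod 11 = 0
  11^4 mod 11 = (0 * 11) mod 11 = 0
  11^5 mod 11 = (0 * 11) mod 11 = 0
  11^6 mod 11 = (0 * 11) mod 11 = 0
  11^7 mod 11 = (0 * 11) mod 11 = 0
  11^8 mod 11 = (0 * 11) mod 11 = 0
  11^9 mod 11 = (0 * 11) mod 11 = 0
  11^10 mod 11 = (0 * 11) mod 11 = 0
  11^11 mod 11 = (0 * 11) mod 11 = 0
Step 2: Result = 0.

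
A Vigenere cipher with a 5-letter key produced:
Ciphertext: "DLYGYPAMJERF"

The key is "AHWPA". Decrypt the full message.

Step 1: Key 'AHWPA' has length 5. Extended key: AHWPAAHWPAAH
Step 2: Decrypt each position:
  D(3) - A(0) = 3 = D
  L(11) - H(7) = 4 = E
  Y(24) - W(22) = 2 = C
  G(6) - P(15) = 17 = R
  Y(24) - A(0) = 24 = Y
  P(15) - A(0) = 15 = P
  A(0) - H(7) = 19 = T
  M(12) - W(22) = 16 = Q
  J(9) - P(15) = 20 = U
  E(4) - A(0) = 4 = E
  R(17) - A(0) = 17 = R
  F(5) - H(7) = 24 = Y
Plaintext: DECRYPTQUERY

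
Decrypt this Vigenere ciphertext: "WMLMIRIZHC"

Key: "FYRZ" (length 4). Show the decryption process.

Step 1: Key 'FYRZ' has length 4. Extended key: FYRZFYRZFY
Step 2: Decrypt each position:
  W(22) - F(5) = 17 = R
  M(12) - Y(24) = 14 = O
  L(11) - R(17) = 20 = U
  M(12) - Z(25) = 13 = N
  I(8) - F(5) = 3 = D
  R(17) - Y(24) = 19 = T
  I(8) - R(17) = 17 = R
  Z(25) - Z(25) = 0 = A
  H(7) - F(5) = 2 = C
  C(2) - Y(24) = 4 = E
Plaintext: ROUNDTRACE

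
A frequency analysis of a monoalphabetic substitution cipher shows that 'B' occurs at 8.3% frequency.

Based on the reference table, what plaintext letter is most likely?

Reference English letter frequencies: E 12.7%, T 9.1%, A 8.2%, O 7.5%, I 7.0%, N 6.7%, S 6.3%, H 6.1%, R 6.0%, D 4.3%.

Step 1: The observed frequency is 8.3%.
Step 2: Compare with English frequencies:
  E: 12.7% (difference: 4.4%)
  T: 9.1% (difference: 0.8%)
  A: 8.2% (difference: 0.1%) <-- closest
  O: 7.5% (difference: 0.8%)
  I: 7.0% (difference: 1.3%)
  N: 6.7% (difference: 1.6%)
  S: 6.3% (difference: 2.0%)
  H: 6.1% (difference: 2.2%)
  R: 6.0% (difference: 2.3%)
  D: 4.3% (difference: 4.0%)
Step 3: 'B' most likely represents 'A' (frequency 8.2%).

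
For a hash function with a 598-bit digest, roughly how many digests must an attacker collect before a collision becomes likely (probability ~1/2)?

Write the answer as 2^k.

Step 1: The birthday paradox gives collision probability ~50% after sqrt(2^n) = 2^(n/2) hashes.
Step 2: For 598-bit output: 2^(598/2) = 2^299.
Step 3: Approximately 2^299 hash computations needed.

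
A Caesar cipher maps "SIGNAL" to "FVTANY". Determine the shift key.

Step 1: Compare first letters: S (position 18) -> F (position 5).
Step 2: Shift = (5 - 18) mod 26 = 13.
The shift value is 13.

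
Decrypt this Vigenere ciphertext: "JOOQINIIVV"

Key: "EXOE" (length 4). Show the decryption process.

Step 1: Key 'EXOE' has length 4. Extended key: EXOEEXOEEX
Step 2: Decrypt each position:
  J(9) - E(4) = 5 = F
  O(14) - X(23) = 17 = R
  O(14) - O(14) = 0 = A
  Q(16) - E(4) = 12 = M
  I(8) - E(4) = 4 = E
  N(13) - X(23) = 16 = Q
  I(8) - O(14) = 20 = U
  I(8) - E(4) = 4 = E
  V(21) - E(4) = 17 = R
  V(21) - X(23) = 24 = Y
Plaintext: FRAMEQUERY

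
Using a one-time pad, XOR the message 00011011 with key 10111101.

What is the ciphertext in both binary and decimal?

Step 1: Write out the XOR operation bit by bit:
  Message: 00011011
  Key:     10111101
  XOR:     10100110
Step 2: Convert to decimal: 10100110 = 166.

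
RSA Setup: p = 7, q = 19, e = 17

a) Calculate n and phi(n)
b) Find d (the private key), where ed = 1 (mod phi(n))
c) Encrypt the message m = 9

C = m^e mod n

Step 1: n = 7 * 19 = 133.
Step 2: phi(n) = (7-1)(19-1) = 6 * 18 = 108.
Step 3: Find d = 17^(-1) mod 108 = 89.
  Verify: 17 * 89 = 1513 = 1 (mod 108).
Step 4: C = 9^17 mod 133 = 74.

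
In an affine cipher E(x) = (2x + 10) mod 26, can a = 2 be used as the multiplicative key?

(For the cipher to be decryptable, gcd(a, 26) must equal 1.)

Step 1: Compute gcd(2, 26).
Step 2: gcd(2, 26) = 2.
Since gcd = 2 != 1, 2 shares a common factor with 26, so it cannot be used.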